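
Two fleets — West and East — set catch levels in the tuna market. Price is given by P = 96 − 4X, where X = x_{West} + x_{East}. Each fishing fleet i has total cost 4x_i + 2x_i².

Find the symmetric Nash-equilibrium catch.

Fishing fleet West's profit: π = x_{West}(96 − 4(x_{West} + x_{East})) − 4x_{West} − 2x_{West}².
∂π/∂x_{West} = 92 − 12x_{West} − 4x_{East} = 0, so x_{West} = 23/3 − (1/3)x_{East}.
Setting x_{West} = x_{East} in the reaction function: x_{West} = 23/3 − (1/3)x_{West}, so x_{West} = (23/3) / (4/3) = 5.75.

5.75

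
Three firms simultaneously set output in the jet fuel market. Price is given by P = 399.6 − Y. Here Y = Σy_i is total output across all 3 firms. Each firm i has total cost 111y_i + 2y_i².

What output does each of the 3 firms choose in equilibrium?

A representative firm's profit is π_i = y_i(399.6 − Y) − 111y_i − 2y_i², with Y = y_i + Σ_{j≠i} y_j.
First-order condition: 288.6 − 6y_i − Σ_{j≠i} y_j = 0.
In a symmetric equilibrium every firm chooses the same y, so Σ_{j≠i} y_j = 2y. The condition becomes 288.6 − 8y = 0, giving y = 288.6/8 = 36.075.

36.075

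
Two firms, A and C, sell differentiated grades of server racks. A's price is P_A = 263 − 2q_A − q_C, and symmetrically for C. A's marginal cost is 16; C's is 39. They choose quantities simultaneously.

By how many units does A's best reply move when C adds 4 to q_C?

Firm A's profit: π = q_A(263 − 2q_A − q_C) − 16q_A.
∂π/∂q_A = 247 − 4q_A − q_C = 0 ⇒ q_A = 61.75 − 0.25q_C.
The reaction-function slope is −0.25, so a 4-unit rise in q_C moves q_A by −0.25 × 4 = −1. A's best response falls — the actions are strategic substitutes.

-1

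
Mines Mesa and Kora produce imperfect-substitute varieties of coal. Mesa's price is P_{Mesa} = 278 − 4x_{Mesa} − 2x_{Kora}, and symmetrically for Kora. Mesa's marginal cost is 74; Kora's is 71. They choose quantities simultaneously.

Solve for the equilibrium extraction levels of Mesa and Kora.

Mine Mesa's profit: π = x_{Mesa}(278 − 4x_{Mesa} − 2x_{Kora}) − 74x_{Mesa}.
∂π/∂x_{Mesa} = 204 − 8x_{Mesa} − 2x_{Kora} = 0 ⇒ x_{Mesa} = 25.5 − 0.25x_{Kora}.
Similarly x_{Kora} = 25.875 − 0.25x_{Mesa}.
Substituting the second reaction function into the first: x_{Mesa} = 25.5 − 0.25(25.875 − 0.25x_{Mesa}), which gives 0.9375x_{Mesa} = 609/32 ⇒ x_{Mesa} = 20.3.
Then x_{Kora} = 25.875 − 0.25·20.3 = 20.8.

20.3, 20.8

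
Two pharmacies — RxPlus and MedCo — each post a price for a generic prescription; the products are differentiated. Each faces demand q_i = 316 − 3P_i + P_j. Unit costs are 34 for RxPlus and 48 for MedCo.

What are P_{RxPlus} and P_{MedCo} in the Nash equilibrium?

84.8, 90.8

RxPlus's profit: π = (P_{RxPlus} − 34)(316 − 3P_{RxPlus} + P_{MedCo}).
∂π/∂P_{RxPlus} = 418 − 6P_{RxPlus} + P_{MedCo} = 0 ⇒ P_{RxPlus} = 209/3 + (1/6)P_{MedCo}.
Similarly P_{MedCo} = 230/3 + (1/6)P_{RxPlus}.
Plugging P_{MedCo} into RxPlus's best response: P_{RxPlus} = 209/3 + (1/6)(230/3 + (1/6)P_{RxPlus}) ⇒ (35/36)P_{RxPlus} = 742/9, so P_{RxPlus} = 84.8.
Then P_{MedCo} = 230/3 + (1/6)·84.8 = 90.8.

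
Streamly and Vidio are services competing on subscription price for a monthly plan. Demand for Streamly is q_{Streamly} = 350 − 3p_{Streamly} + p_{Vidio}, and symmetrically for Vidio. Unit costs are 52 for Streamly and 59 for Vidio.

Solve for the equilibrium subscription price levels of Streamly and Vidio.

101.8, 104.8

Streamly's profit: π = (p_{Streamly} − 52)(350 − 3p_{Streamly} + p_{Vidio}).
∂π/∂p_{Streamly} = 506 − 6p_{Streamly} + p_{Vidio} = 0 ⇒ p_{Streamly} = 253/3 + (1/6)p_{Vidio}.
Similarly p_{Vidio} = 527/6 + (1/6)p_{Streamly}.
Substituting the second reaction function into the first: p_{Streamly} = 253/3 + (1/6)(527/6 + (1/6)p_{Streamly}), which gives (35/36)p_{Streamly} = 3563/36 ⇒ p_{Streamly} = 101.8.
Then p_{Vidio} = 527/6 + (1/6)·101.8 = 104.8.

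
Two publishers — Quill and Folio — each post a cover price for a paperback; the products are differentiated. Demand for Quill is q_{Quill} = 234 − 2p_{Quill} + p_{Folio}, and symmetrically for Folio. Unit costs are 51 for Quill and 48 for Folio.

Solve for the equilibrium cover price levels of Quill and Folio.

111.6, 110.4

Quill's profit: π = (p_{Quill} − 51)(234 − 2p_{Quill} + p_{Folio}).
∂π/∂p_{Quill} = 336 − 4p_{Quill} + p_{Folio} = 0 ⇒ p_{Quill} = 84 + 0.25p_{Folio}.
Similarly p_{Folio} = 82.5 + 0.25p_{Quill}.
Solving the two reaction functions simultaneously: (1 − (0.25)(0.25))p_{Quill} = 84 + 0.25·82.5, so 0.9375p_{Quill} = 104.625 and p_{Quill} = 111.6.
Then p_{Folio} = 82.5 + 0.25·111.6 = 110.4.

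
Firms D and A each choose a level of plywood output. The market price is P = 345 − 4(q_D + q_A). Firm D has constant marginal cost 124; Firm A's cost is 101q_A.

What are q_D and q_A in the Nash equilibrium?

Firm D's profit: π = q_D(345 − 4(q_D + q_A)) − 124q_D.
∂π/∂q_D = 221 − 8q_D − 4q_A = 0, so q_D = 27.625 − 0.5q_A.
By the same steps for A: q_A = 30.5 − 0.5q_D.
Substituting the second reaction function into the first: q_D = 27.625 − 0.5(30.5 − 0.5q_D), which gives 0.75q_D = 12.375 ⇒ q_D = 16.5.
Then q_A = 30.5 − 0.5·16.5 = 22.25.

16.5, 22.25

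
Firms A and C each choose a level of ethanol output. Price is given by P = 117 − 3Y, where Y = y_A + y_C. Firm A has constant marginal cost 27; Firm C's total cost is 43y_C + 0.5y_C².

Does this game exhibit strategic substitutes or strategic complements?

Firm A's profit: π = y_A(117 − 3(y_A + y_C)) − 27y_A.
∂π/∂y_A = 90 − 6y_A − 3y_C = 0, so y_A = 15 − 0.5y_C.
The best-response slope dy_A/dy_C = −0.5 < 0: the reaction function is downward-sloping, so the choices are strategic substitutes.

strategic substitutes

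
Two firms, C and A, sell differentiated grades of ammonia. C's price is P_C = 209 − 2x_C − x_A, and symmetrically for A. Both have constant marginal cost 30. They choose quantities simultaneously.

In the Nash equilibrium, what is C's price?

101.6

Firm C's profit: π = x_C(209 − 2x_C − x_A) − 30x_C.
∂π/∂x_C = 179 − 4x_C − x_A = 0 ⇒ x_C = 44.75 − 0.25x_A.
By symmetry x_A = x_C; substituting into the reaction function, 1.25x_C = 44.75 and x_C = 35.8.
P_C = 209 − 2·35.8 − 35.8 = 101.6.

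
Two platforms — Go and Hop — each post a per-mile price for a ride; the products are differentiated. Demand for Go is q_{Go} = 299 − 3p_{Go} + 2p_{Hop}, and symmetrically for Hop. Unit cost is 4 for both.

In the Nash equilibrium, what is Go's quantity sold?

Go's profit: π = (p_{Go} − 4)(299 − 3p_{Go} + 2p_{Hop}).
∂π/∂p_{Go} = 311 − 6p_{Go} + 2p_{Hop} = 0 ⇒ p_{Go} = 311/6 + (1/3)p_{Hop}.
The game is symmetric, so in equilibrium p_{Hop} = p_{Go}: the reaction function gives (2/3)p_{Go} = 311/6, hence p_{Go} = 77.75.
q_{Go} = 299 − 3·77.75 + 2·77.75 = 221.25.

221.25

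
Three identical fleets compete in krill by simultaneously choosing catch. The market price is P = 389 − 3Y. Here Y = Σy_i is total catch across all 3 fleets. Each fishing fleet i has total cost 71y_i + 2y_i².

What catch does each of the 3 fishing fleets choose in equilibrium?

A representative fishing fleet's profit is π_i = y_i(389 − 3Y) − 71y_i − 2y_i², with Y = y_i + Σ_{j≠i} y_j.
First-order condition: 318 − 10y_i − 3Σ_{j≠i} y_j = 0.
With identical fishing fleets, set every y_j = y: then 318 − 10y − 6y = 0, i.e. y = 318/16 = 19.875.

19.875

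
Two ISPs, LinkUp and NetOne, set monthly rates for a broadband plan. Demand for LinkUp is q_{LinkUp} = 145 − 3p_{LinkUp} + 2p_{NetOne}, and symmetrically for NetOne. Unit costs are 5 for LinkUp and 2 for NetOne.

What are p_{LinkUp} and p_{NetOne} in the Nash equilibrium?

39.4375, 38.3125

LinkUp's profit: π = (p_{LinkUp} − 5)(145 − 3p_{LinkUp} + 2p_{NetOne}).
∂π/∂p_{LinkUp} = 160 − 6p_{LinkUp} + 2p_{NetOne} = 0 ⇒ p_{LinkUp} = 80/3 + (1/3)p_{NetOne}.
Similarly p_{NetOne} = 151/6 + (1/3)p_{LinkUp}.
Plugging p_{NetOne} into LinkUp's best response: p_{LinkUp} = 80/3 + (1/3)(151/6 + (1/3)p_{LinkUp}) ⇒ (8/9)p_{LinkUp} = 631/18, so p_{LinkUp} = 39.4375.
Then p_{NetOne} = 151/6 + (1/3)·39.4375 = 38.3125.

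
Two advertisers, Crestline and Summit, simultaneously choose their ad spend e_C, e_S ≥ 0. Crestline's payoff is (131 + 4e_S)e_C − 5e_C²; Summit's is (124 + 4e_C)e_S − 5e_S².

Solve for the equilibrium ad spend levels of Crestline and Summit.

21.5, 21

Expanding Crestline's payoff: 131e_C + 4e_Se_C − 5e_C².
∂π/∂e_C = 131 + 4e_S − 10e_C = 0, so e_C = 13.1 + 0.4e_S.
Likewise for Summit: e_S = 12.4 + 0.4e_C.
Substituting the second reaction function into the first: e_C = 13.1 + 0.4(12.4 + 0.4e_C), which gives 0.84e_C = 18.06 ⇒ e_C = 21.5.
Then e_S = 12.4 + 0.4·21.5 = 21.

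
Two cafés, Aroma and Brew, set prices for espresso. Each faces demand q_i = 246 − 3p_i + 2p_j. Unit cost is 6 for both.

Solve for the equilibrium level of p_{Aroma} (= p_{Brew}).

66

Aroma's profit: π = (p_{Aroma} − 6)(246 − 3p_{Aroma} + 2p_{Brew}).
∂π/∂p_{Aroma} = 264 − 6p_{Aroma} + 2p_{Brew} = 0 ⇒ p_{Aroma} = 44 + (1/3)p_{Brew}.
The game is symmetric, so in equilibrium p_{Brew} = p_{Aroma}: the reaction function gives (2/3)p_{Aroma} = 44, hence p_{Aroma} = 66.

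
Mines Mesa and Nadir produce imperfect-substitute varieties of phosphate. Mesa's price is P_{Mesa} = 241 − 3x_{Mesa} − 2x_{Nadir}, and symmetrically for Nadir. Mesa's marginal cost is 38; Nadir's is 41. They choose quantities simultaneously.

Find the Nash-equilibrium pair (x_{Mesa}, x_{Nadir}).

Mine Mesa's profit: π = x_{Mesa}(241 − 3x_{Mesa} − 2x_{Nadir}) − 38x_{Mesa}.
∂π/∂x_{Mesa} = 203 − 6x_{Mesa} − 2x_{Nadir} = 0 ⇒ x_{Mesa} = 203/6 − (1/3)x_{Nadir}.
Similarly x_{Nadir} = 100/3 − (1/3)x_{Mesa}.
Substituting the second reaction function into the first: x_{Mesa} = 203/6 − (1/3)(100/3 − (1/3)x_{Mesa}), which gives (8/9)x_{Mesa} = 409/18 ⇒ x_{Mesa} = 25.5625.
Then x_{Nadir} = 100/3 − (1/3)·25.5625 = 24.8125.

25.5625, 24.8125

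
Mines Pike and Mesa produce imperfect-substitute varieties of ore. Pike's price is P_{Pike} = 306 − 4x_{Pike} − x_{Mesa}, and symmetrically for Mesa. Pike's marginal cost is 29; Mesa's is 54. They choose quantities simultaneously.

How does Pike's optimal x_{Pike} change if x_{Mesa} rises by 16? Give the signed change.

-2

Mine Pike's profit: π = x_{Pike}(306 − 4x_{Pike} − x_{Mesa}) − 29x_{Pike}.
∂π/∂x_{Pike} = 277 − 8x_{Pike} − x_{Mesa} = 0 ⇒ x_{Pike} = 34.625 − 0.125x_{Mesa}.
The reaction-function slope is −0.125, so a 16-unit rise in x_{Mesa} moves x_{Pike} by −0.125 × 16 = −2. Pike's best response falls — the actions are strategic substitutes.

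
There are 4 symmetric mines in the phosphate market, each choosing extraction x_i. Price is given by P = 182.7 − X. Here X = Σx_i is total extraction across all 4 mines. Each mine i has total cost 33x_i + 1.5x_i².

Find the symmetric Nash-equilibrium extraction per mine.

18.7125

A representative mine's profit is π_i = x_i(182.7 − X) − 33x_i − 1.5x_i², with X = x_i + Σ_{j≠i} x_j.
First-order condition: 149.7 − 5x_i − Σ_{j≠i} x_j = 0.
In a symmetric equilibrium every mine chooses the same x, so Σ_{j≠i} x_j = 3x. The condition becomes 149.7 − 8x = 0, giving x = 149.7/8 = 18.7125.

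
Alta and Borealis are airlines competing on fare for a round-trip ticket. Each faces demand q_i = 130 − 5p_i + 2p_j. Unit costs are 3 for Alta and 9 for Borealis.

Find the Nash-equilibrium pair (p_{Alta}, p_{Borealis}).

18.75, 21.25

Alta's profit: π = (p_{Alta} − 3)(130 − 5p_{Alta} + 2p_{Borealis}).
∂π/∂p_{Alta} = 145 − 10p_{Alta} + 2p_{Borealis} = 0 ⇒ p_{Alta} = 14.5 + 0.2p_{Borealis}.
Similarly p_{Borealis} = 17.5 + 0.2p_{Alta}.
Plugging p_{Borealis} into Alta's best response: p_{Alta} = 14.5 + 0.2(17.5 + 0.2p_{Alta}) ⇒ 0.96p_{Alta} = 18, so p_{Alta} = 18.75.
Then p_{Borealis} = 17.5 + 0.2·18.75 = 21.25.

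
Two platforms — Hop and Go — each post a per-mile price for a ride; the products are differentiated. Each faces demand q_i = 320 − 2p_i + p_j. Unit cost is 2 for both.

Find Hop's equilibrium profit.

22472

Hop's profit: π = (p_{Hop} − 2)(320 − 2p_{Hop} + p_{Go}).
∂π/∂p_{Hop} = 324 − 4p_{Hop} + p_{Go} = 0 ⇒ p_{Hop} = 81 + 0.25p_{Go}.
By symmetry p_{Go} = p_{Hop}; substituting into the reaction function, 0.75p_{Hop} = 81 and p_{Hop} = 108.
q_{Hop} = 320 − 2·108 + 108 = 212.
Profit = (108 − 2)·212 = 22472.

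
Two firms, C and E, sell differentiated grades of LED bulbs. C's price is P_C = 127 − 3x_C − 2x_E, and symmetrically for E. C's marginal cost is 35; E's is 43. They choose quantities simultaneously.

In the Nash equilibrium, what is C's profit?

432

Firm C's profit: π = x_C(127 − 3x_C − 2x_E) − 35x_C.
∂π/∂x_C = 92 − 6x_C − 2x_E = 0 ⇒ x_C = 46/3 − (1/3)x_E.
Similarly x_E = 14 − (1/3)x_C.
Plugging x_E into C's best response: x_C = 46/3 − (1/3)(14 − (1/3)x_C) ⇒ (8/9)x_C = 32/3, so x_C = 12.
Then x_E = 14 − (1/3)·12 = 10.
P_C = 127 − 3·12 − 2·10 = 71.
Profit = (71 − 35)·12 = 432.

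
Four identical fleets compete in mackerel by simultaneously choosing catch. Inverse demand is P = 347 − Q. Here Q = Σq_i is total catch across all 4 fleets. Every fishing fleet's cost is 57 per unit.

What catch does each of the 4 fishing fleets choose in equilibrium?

58

A representative fishing fleet's profit is π_i = q_i(347 − Q) − 57q_i, with Q = q_i + Σ_{j≠i} q_j.
First-order condition: 290 − 2q_i − Σ_{j≠i} q_j = 0.
Imposing symmetry (q_j = q for all j) turns Σ_{j≠i} q_j into 3q, so 290 = 5q and q = 58.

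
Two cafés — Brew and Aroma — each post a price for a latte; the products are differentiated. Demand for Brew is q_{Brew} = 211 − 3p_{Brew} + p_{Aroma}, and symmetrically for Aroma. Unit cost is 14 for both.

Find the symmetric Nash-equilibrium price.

Brew's profit: π = (p_{Brew} − 14)(211 − 3p_{Brew} + p_{Aroma}).
∂π/∂p_{Brew} = 253 − 6p_{Brew} + p_{Aroma} = 0 ⇒ p_{Brew} = 253/6 + (1/6)p_{Aroma}.
The game is symmetric, so in equilibrium p_{Aroma} = p_{Brew}: the reaction function gives (5/6)p_{Brew} = 253/6, hence p_{Brew} = 50.6.

50.6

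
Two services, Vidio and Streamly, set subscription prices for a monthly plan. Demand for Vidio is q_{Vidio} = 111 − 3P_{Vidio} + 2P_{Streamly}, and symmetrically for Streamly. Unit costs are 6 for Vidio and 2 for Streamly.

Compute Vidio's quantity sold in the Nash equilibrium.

Vidio's profit: π = (P_{Vidio} − 6)(111 − 3P_{Vidio} + 2P_{Streamly}).
∂π/∂P_{Vidio} = 129 − 6P_{Vidio} + 2P_{Streamly} = 0 ⇒ P_{Vidio} = 21.5 + (1/3)P_{Streamly}.
Similarly P_{Streamly} = 19.5 + (1/3)P_{Vidio}.
Plugging P_{Streamly} into Vidio's best response: P_{Vidio} = 21.5 + (1/3)(19.5 + (1/3)P_{Vidio}) ⇒ (8/9)P_{Vidio} = 28, so P_{Vidio} = 31.5.
Then P_{Streamly} = 19.5 + (1/3)·31.5 = 30.
q_{Vidio} = 111 − 3·31.5 + 2·30 = 76.5.

76.5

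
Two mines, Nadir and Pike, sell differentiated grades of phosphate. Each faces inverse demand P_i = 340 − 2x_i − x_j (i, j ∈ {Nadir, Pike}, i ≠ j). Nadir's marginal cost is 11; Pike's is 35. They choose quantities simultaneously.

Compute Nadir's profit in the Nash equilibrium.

Mine Nadir's profit: π = x_{Nadir}(340 − 2x_{Nadir} − x_{Pike}) − 11x_{Nadir}.
∂π/∂x_{Nadir} = 329 − 4x_{Nadir} − x_{Pike} = 0 ⇒ x_{Nadir} = 82.25 − 0.25x_{Pike}.
Similarly x_{Pike} = 76.25 − 0.25x_{Nadir}.
Plugging x_{Pike} into Nadir's best response: x_{Nadir} = 82.25 − 0.25(76.25 − 0.25x_{Nadir}) ⇒ 0.9375x_{Nadir} = 63.1875, so x_{Nadir} = 67.4.
Then x_{Pike} = 76.25 − 0.25·67.4 = 59.4.
P_{Nadir} = 340 − 2·67.4 − 59.4 = 145.8.
Profit = (145.8 − 11)·67.4 = 9085.52.

9085.52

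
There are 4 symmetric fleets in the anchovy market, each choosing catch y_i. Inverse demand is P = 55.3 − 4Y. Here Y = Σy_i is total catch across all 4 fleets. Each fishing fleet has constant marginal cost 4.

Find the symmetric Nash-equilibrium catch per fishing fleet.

A representative fishing fleet's profit is π_i = y_i(55.3 − 4Y) − 4y_i, with Y = y_i + Σ_{j≠i} y_j.
First-order condition: 51.3 − 8y_i − 4Σ_{j≠i} y_j = 0.
Imposing symmetry (y_j = y for all j) turns Σ_{j≠i} y_j into 3y, so 51.3 = 20y and y = 2.565.

2.565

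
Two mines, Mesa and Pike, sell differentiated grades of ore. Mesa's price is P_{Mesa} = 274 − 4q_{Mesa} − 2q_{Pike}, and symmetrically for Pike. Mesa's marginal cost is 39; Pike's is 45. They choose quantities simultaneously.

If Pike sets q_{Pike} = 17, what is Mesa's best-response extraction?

25.125

Mine Mesa's profit: π = q_{Mesa}(274 − 4q_{Mesa} − 2q_{Pike}) − 39q_{Mesa}.
∂π/∂q_{Mesa} = 235 − 8q_{Mesa} − 2q_{Pike} = 0 ⇒ q_{Mesa} = 29.375 − 0.25q_{Pike}.
At q_{Pike} = 17: q_{Mesa} = 29.375 − 0.25·17 = 25.125.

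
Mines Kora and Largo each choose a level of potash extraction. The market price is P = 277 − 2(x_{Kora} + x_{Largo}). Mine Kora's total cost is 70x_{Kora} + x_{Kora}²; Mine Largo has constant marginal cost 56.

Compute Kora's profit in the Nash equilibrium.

1117.47

Mine Kora's profit: π = x_{Kora}(277 − 2(x_{Kora} + x_{Largo})) − 70x_{Kora} − x_{Kora}².
∂π/∂x_{Kora} = 207 − 6x_{Kora} − 2x_{Largo} = 0, so x_{Kora} = 34.5 − (1/3)x_{Largo}.
For Largo: ∂π/∂x_{Largo} = 221 − 4x_{Largo} − 2x_{Kora} = 0 ⇒ x_{Largo} = 55.25 − 0.5x_{Kora}.
Plugging x_{Largo} into Kora's best response: x_{Kora} = 34.5 − (1/3)(55.25 − 0.5x_{Kora}) ⇒ (5/6)x_{Kora} = 193/12, so x_{Kora} = 19.3.
Then x_{Largo} = 55.25 − 0.5·19.3 = 45.6.
Price P = 277 − 2·64.9 = 147.2.
Kora's profit: (147.2 − 70)·19.3 − (19.3)² = 1117.47.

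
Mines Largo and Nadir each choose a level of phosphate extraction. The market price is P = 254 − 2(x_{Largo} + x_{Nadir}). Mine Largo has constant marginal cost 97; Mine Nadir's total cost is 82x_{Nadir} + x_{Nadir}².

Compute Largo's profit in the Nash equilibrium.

1788.02

Mine Largo's profit: π = x_{Largo}(254 − 2(x_{Largo} + x_{Nadir})) − 97x_{Largo}.
∂π/∂x_{Largo} = 157 − 4x_{Largo} − 2x_{Nadir} = 0, so x_{Largo} = 39.25 − 0.5x_{Nadir}.
For Nadir: ∂π/∂x_{Nadir} = 172 − 6x_{Nadir} − 2x_{Largo} = 0 ⇒ x_{Nadir} = 86/3 − (1/3)x_{Largo}.
Substituting the second reaction function into the first: x_{Largo} = 39.25 − 0.5(86/3 − (1/3)x_{Largo}), which gives (5/6)x_{Largo} = 299/12 ⇒ x_{Largo} = 29.9.
Then x_{Nadir} = 86/3 − (1/3)·29.9 = 18.7.
Price P = 254 − 2·48.6 = 156.8.
Largo's profit: (156.8 − 97)·29.9 = 1788.02.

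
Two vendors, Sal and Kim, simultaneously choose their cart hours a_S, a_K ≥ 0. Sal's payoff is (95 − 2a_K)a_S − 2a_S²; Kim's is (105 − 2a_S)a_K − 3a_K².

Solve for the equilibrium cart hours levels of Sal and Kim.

18, 11.5

Expanding Sal's payoff: 95a_S − 2a_Ka_S − 2a_S².
∂π/∂a_S = 95 − 2a_K − 4a_S = 0, so a_S = 23.75 − 0.5a_K.
Likewise for Kim: a_K = 17.5 − (1/3)a_S.
Substituting the second reaction function into the first: a_S = 23.75 − 0.5(17.5 − (1/3)a_S), which gives (5/6)a_S = 15 ⇒ a_S = 18.
Then a_K = 17.5 − (1/3)·18 = 11.5.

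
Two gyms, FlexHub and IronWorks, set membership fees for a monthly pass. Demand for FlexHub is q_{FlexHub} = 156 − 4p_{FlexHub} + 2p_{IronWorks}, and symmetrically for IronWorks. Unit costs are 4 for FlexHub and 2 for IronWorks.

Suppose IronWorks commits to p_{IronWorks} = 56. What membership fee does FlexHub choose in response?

FlexHub's profit: π = (p_{FlexHub} − 4)(156 − 4p_{FlexHub} + 2p_{IronWorks}).
∂π/∂p_{FlexHub} = 172 − 8p_{FlexHub} + 2p_{IronWorks} = 0 ⇒ p_{FlexHub} = 21.5 + 0.25p_{IronWorks}.
At p_{IronWorks} = 56: p_{FlexHub} = 21.5 + 0.25·56 = 35.5.

35.5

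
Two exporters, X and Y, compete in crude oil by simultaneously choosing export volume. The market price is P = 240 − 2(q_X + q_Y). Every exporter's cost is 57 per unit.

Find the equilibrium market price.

118

Exporter X's profit: π = q_X(240 − 2(q_X + q_Y)) − 57q_X.
∂π/∂q_X = 183 − 4q_X − 2q_Y = 0, so q_X = 45.75 − 0.5q_Y.
By symmetry q_Y = q_X; substituting into the reaction function, 1.5q_X = 45.75 and q_X = 30.5.
Equilibrium price: P = 240 − 2·61 = 118.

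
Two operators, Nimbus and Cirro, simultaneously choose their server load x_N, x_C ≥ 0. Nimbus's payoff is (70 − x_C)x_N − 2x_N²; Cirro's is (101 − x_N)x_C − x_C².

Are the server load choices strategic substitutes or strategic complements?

strategic substitutes

Expanding Nimbus's payoff: 70x_N − x_Cx_N − 2x_N².
∂π/∂x_N = 70 − x_C − 4x_N = 0, so x_N = 17.5 − 0.25x_C.
The best-response slope dx_N/dx_C = −0.25 < 0: the reaction function is downward-sloping, so the choices are strategic substitutes.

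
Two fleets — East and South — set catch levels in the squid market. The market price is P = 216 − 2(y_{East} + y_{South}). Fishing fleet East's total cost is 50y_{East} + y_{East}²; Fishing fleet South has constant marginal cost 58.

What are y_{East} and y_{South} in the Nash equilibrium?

Fishing fleet East's profit: π = y_{East}(216 − 2(y_{East} + y_{South})) − 50y_{East} − y_{East}².
∂π/∂y_{East} = 166 − 6y_{East} − 2y_{South} = 0, so y_{East} = 83/3 − (1/3)y_{South}.
For South: ∂π/∂y_{South} = 158 − 4y_{South} − 2y_{East} = 0 ⇒ y_{South} = 39.5 − 0.5y_{East}.
Substituting the second reaction function into the first: y_{East} = 83/3 − (1/3)(39.5 − 0.5y_{East}), which gives (5/6)y_{East} = 14.5 ⇒ y_{East} = 17.4.
Then y_{South} = 39.5 − 0.5·17.4 = 30.8.

17.4, 30.8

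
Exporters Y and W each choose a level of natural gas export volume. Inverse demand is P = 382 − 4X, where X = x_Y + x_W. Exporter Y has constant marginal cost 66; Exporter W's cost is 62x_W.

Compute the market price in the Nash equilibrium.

170

Exporter Y's profit: π = x_Y(382 − 4(x_Y + x_W)) − 66x_Y.
∂π/∂x_Y = 316 − 8x_Y − 4x_W = 0, so x_Y = 39.5 − 0.5x_W.
By the same steps for W: x_W = 40 − 0.5x_Y.
Plugging x_W into Y's best response: x_Y = 39.5 − 0.5(40 − 0.5x_Y) ⇒ 0.75x_Y = 19.5, so x_Y = 26.
Then x_W = 40 − 0.5·26 = 27.
Equilibrium price: P = 382 − 4·53 = 170.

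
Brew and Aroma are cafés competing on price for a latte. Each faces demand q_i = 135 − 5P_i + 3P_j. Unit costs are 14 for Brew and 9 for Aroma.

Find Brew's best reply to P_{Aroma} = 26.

28.3

Brew's profit: π = (P_{Brew} − 14)(135 − 5P_{Brew} + 3P_{Aroma}).
∂π/∂P_{Brew} = 205 − 10P_{Brew} + 3P_{Aroma} = 0 ⇒ P_{Brew} = 20.5 + 0.3P_{Aroma}.
At P_{Aroma} = 26: P_{Brew} = 20.5 + 0.3·26 = 28.3.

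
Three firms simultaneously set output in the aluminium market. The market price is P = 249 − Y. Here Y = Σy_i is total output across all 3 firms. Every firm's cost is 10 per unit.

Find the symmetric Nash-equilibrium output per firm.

A representative firm's profit is π_i = y_i(249 − Y) − 10y_i, with Y = y_i + Σ_{j≠i} y_j.
First-order condition: 239 − 2y_i − Σ_{j≠i} y_j = 0.
Imposing symmetry (y_j = y for all j) turns Σ_{j≠i} y_j into 2y, so 239 = 4y and y = 59.75.

59.75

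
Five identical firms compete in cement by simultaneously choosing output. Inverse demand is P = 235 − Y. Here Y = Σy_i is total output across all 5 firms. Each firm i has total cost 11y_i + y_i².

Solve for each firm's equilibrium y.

A representative firm's profit is π_i = y_i(235 − Y) − 11y_i − y_i², with Y = y_i + Σ_{j≠i} y_j.
First-order condition: 224 − 4y_i − Σ_{j≠i} y_j = 0.
In a symmetric equilibrium every firm chooses the same y, so Σ_{j≠i} y_j = 4y. The condition becomes 224 − 8y = 0, giving y = 224/8 = 28.

28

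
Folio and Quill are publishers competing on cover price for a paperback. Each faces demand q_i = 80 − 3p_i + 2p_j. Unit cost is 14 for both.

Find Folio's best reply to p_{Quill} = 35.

Folio's profit: π = (p_{Folio} − 14)(80 − 3p_{Folio} + 2p_{Quill}).
∂π/∂p_{Folio} = 122 − 6p_{Folio} + 2p_{Quill} = 0 ⇒ p_{Folio} = 61/3 + (1/3)p_{Quill}.
At p_{Quill} = 35: p_{Folio} = 61/3 + (1/3)·35 = 32.

32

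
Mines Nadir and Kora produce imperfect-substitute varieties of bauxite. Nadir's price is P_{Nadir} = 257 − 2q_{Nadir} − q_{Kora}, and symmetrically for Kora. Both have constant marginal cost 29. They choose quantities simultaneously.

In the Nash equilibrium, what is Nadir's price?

Mine Nadir's profit: π = q_{Nadir}(257 − 2q_{Nadir} − q_{Kora}) − 29q_{Nadir}.
∂π/∂q_{Nadir} = 228 − 4q_{Nadir} − q_{Kora} = 0 ⇒ q_{Nadir} = 57 − 0.25q_{Kora}.
The game is symmetric, so in equilibrium q_{Kora} = q_{Nadir}: the reaction function gives 1.25q_{Nadir} = 57, hence q_{Nadir} = 45.6.
P_{Nadir} = 257 − 2·45.6 − 45.6 = 120.2.

120.2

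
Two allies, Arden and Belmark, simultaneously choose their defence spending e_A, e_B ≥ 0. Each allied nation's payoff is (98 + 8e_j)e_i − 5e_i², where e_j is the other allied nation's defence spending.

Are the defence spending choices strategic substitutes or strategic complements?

Arden's payoff is (98 + 8e_B)e_A − 5e_A².
∂π/∂e_A = 98 + 8e_B − 10e_A = 0, so e_A = 9.8 + 0.8e_B.
The best-response slope de_A/de_B = 0.8 > 0: the reaction function is upward-sloping, so the choices are strategic complements.

strategic complements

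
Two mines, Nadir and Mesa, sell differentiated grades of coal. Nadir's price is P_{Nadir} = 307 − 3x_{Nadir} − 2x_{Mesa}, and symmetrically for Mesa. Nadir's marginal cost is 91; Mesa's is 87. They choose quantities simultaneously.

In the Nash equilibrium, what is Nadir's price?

171.25

Mine Nadir's profit: π = x_{Nadir}(307 − 3x_{Nadir} − 2x_{Mesa}) − 91x_{Nadir}.
∂π/∂x_{Nadir} = 216 − 6x_{Nadir} − 2x_{Mesa} = 0 ⇒ x_{Nadir} = 36 − (1/3)x_{Mesa}.
Similarly x_{Mesa} = 110/3 − (1/3)x_{Nadir}.
Plugging x_{Mesa} into Nadir's best response: x_{Nadir} = 36 − (1/3)(110/3 − (1/3)x_{Nadir}) ⇒ (8/9)x_{Nadir} = 214/9, so x_{Nadir} = 26.75.
Then x_{Mesa} = 110/3 − (1/3)·26.75 = 27.75.
P_{Nadir} = 307 − 3·26.75 − 2·27.75 = 171.25.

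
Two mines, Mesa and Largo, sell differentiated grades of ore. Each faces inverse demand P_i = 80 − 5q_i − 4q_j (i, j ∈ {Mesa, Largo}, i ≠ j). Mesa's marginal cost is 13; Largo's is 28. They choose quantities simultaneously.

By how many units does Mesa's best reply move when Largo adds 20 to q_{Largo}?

-8

Mine Mesa's profit: π = q_{Mesa}(80 − 5q_{Mesa} − 4q_{Largo}) − 13q_{Mesa}.
∂π/∂q_{Mesa} = 67 − 10q_{Mesa} − 4q_{Largo} = 0 ⇒ q_{Mesa} = 6.7 − 0.4q_{Largo}.
The reaction-function slope is −0.4, so a 20-unit rise in q_{Largo} moves q_{Mesa} by −0.4 × 20 = −8. Mesa's best response falls — the actions are strategic substitutes.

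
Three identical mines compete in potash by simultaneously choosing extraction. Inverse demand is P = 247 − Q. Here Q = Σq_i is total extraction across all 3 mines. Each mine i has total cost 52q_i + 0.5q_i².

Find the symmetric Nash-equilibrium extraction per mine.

39

A representative mine's profit is π_i = q_i(247 − Q) − 52q_i − 0.5q_i², with Q = q_i + Σ_{j≠i} q_j.
First-order condition: 195 − 3q_i − Σ_{j≠i} q_j = 0.
Imposing symmetry (q_j = q for all j) turns Σ_{j≠i} q_j into 2q, so 195 = 5q and q = 39.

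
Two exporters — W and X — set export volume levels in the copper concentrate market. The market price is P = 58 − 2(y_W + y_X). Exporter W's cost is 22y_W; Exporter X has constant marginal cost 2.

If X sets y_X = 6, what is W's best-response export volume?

6

Exporter W's profit: π = y_W(58 − 2(y_W + y_X)) − 22y_W.
∂π/∂y_W = 36 − 4y_W − 2y_X = 0, so y_W = 9 − 0.5y_X.
At y_X = 6: y_W = 9 − 0.5·6 = 6.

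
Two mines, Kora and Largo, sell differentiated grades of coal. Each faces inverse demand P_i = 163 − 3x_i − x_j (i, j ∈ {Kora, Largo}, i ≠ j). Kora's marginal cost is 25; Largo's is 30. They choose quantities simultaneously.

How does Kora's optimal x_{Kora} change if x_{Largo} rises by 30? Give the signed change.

Mine Kora's profit: π = x_{Kora}(163 − 3x_{Kora} − x_{Largo}) − 25x_{Kora}.
∂π/∂x_{Kora} = 138 − 6x_{Kora} − x_{Largo} = 0 ⇒ x_{Kora} = 23 − (1/6)x_{Largo}.
The reaction-function slope is −1/6, so a 30-unit rise in x_{Largo} moves x_{Kora} by −1/6 × 30 = −5. Kora's best response falls — the actions are strategic substitutes.

-5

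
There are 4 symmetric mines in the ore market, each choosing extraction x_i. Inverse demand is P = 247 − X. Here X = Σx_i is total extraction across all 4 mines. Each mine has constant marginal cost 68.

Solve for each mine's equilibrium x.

A representative mine's profit is π_i = x_i(247 − X) − 68x_i, with X = x_i + Σ_{j≠i} x_j.
First-order condition: 179 − 2x_i − Σ_{j≠i} x_j = 0.
Imposing symmetry (x_j = x for all j) turns Σ_{j≠i} x_j into 3x, so 179 = 5x and x = 35.8.

35.8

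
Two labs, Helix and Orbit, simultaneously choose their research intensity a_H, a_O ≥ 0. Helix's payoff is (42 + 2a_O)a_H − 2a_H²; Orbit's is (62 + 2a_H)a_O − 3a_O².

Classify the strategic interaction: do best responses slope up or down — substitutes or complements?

strategic complements

Expanding Helix's payoff: 42a_H + 2a_Oa_H − 2a_H².
∂π/∂a_H = 42 + 2a_O − 4a_H = 0, so a_H = 10.5 + 0.5a_O.
The best-response slope da_H/da_O = 0.5 > 0: the reaction function is upward-sloping, so the choices are strategic complements.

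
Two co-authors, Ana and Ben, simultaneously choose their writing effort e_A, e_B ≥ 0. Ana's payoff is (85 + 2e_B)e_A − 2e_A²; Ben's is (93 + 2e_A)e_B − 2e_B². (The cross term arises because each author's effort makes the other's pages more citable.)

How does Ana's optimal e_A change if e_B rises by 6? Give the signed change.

3

Expanding Ana's payoff: 85e_A + 2e_Be_A − 2e_A².
∂π/∂e_A = 85 + 2e_B − 4e_A = 0, so e_A = 21.25 + 0.5e_B.
The reaction-function slope is 0.5, so a 6-unit rise in e_B moves e_A by 0.5 × 6 = 3. Ana's best response rises — the actions are strategic complements.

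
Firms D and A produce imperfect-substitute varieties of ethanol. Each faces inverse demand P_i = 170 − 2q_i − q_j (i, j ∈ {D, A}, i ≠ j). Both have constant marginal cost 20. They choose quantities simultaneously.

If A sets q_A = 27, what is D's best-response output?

30.75

Firm D's profit: π = q_D(170 − 2q_D − q_A) − 20q_D.
∂π/∂q_D = 150 − 4q_D − q_A = 0 ⇒ q_D = 37.5 − 0.25q_A.
At q_A = 27: q_D = 37.5 − 0.25·27 = 30.75.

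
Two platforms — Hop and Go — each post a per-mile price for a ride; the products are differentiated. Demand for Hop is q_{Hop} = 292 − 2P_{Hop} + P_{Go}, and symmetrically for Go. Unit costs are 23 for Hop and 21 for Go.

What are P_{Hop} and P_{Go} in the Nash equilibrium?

Hop's profit: π = (P_{Hop} − 23)(292 − 2P_{Hop} + P_{Go}).
∂π/∂P_{Hop} = 338 − 4P_{Hop} + P_{Go} = 0 ⇒ P_{Hop} = 84.5 + 0.25P_{Go}.
Similarly P_{Go} = 83.5 + 0.25P_{Hop}.
Plugging P_{Go} into Hop's best response: P_{Hop} = 84.5 + 0.25(83.5 + 0.25P_{Hop}) ⇒ 0.9375P_{Hop} = 105.375, so P_{Hop} = 112.4.
Then P_{Go} = 83.5 + 0.25·112.4 = 111.6.

112.4, 111.6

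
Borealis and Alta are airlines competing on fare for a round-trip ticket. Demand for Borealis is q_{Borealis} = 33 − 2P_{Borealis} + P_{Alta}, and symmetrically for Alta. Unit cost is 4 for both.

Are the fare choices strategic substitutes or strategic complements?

Borealis's profit: π = (P_{Borealis} − 4)(33 − 2P_{Borealis} + P_{Alta}).
∂π/∂P_{Borealis} = 41 − 4P_{Borealis} + P_{Alta} = 0 ⇒ P_{Borealis} = 10.25 + 0.25P_{Alta}.
The best-response slope dP_{Borealis}/dP_{Alta} = 0.25 > 0: the reaction function is upward-sloping, so the choices are strategic complements.

strategic complements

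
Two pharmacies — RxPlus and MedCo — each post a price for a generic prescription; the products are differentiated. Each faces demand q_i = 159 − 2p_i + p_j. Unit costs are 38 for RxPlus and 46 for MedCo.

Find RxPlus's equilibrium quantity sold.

82.8

RxPlus's profit: π = (p_{RxPlus} − 38)(159 − 2p_{RxPlus} + p_{MedCo}).
∂π/∂p_{RxPlus} = 235 − 4p_{RxPlus} + p_{MedCo} = 0 ⇒ p_{RxPlus} = 58.75 + 0.25p_{MedCo}.
Similarly p_{MedCo} = 62.75 + 0.25p_{RxPlus}.
Substituting the second reaction function into the first: p_{RxPlus} = 58.75 + 0.25(62.75 + 0.25p_{RxPlus}), which gives 0.9375p_{RxPlus} = 74.4375 ⇒ p_{RxPlus} = 79.4.
Then p_{MedCo} = 62.75 + 0.25·79.4 = 82.6.
q_{RxPlus} = 159 − 2·79.4 + 82.6 = 82.8.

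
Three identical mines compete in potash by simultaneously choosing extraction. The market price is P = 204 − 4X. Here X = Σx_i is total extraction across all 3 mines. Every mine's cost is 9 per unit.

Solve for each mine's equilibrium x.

A representative mine's profit is π_i = x_i(204 − 4X) − 9x_i, with X = x_i + Σ_{j≠i} x_j.
First-order condition: 195 − 8x_i − 4Σ_{j≠i} x_j = 0.
With identical mines, set every x_j = x: then 195 − 8x − 8x = 0, i.e. x = 195/16 = 12.1875.

12.1875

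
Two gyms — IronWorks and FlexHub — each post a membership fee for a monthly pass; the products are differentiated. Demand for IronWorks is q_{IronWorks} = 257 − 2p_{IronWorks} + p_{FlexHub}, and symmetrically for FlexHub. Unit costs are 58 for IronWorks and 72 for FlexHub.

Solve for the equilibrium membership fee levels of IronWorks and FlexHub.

126.2, 131.8

IronWorks's profit: π = (p_{IronWorks} − 58)(257 − 2p_{IronWorks} + p_{FlexHub}).
∂π/∂p_{IronWorks} = 373 − 4p_{IronWorks} + p_{FlexHub} = 0 ⇒ p_{IronWorks} = 93.25 + 0.25p_{FlexHub}.
Similarly p_{FlexHub} = 100.25 + 0.25p_{IronWorks}.
Solving the two reaction functions simultaneously: (1 − (0.25)(0.25))p_{IronWorks} = 93.25 + 0.25·100.25, so 0.9375p_{IronWorks} = 118.3125 and p_{IronWorks} = 126.2.
Then p_{FlexHub} = 100.25 + 0.25·126.2 = 131.8.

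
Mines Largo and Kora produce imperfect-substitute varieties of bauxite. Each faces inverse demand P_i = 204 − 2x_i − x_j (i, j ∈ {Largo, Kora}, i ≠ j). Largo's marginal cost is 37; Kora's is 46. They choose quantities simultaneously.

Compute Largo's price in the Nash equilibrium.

Mine Largo's profit: π = x_{Largo}(204 − 2x_{Largo} − x_{Kora}) − 37x_{Largo}.
∂π/∂x_{Largo} = 167 − 4x_{Largo} − x_{Kora} = 0 ⇒ x_{Largo} = 41.75 − 0.25x_{Kora}.
Similarly x_{Kora} = 39.5 − 0.25x_{Largo}.
Solving the two reaction functions simultaneously: (1 − (−0.25)(−0.25))x_{Largo} = 41.75 − 0.25·39.5, so 0.9375x_{Largo} = 31.875 and x_{Largo} = 34.
Then x_{Kora} = 39.5 − 0.25·34 = 31.
P_{Largo} = 204 − 2·34 − 31 = 105.

105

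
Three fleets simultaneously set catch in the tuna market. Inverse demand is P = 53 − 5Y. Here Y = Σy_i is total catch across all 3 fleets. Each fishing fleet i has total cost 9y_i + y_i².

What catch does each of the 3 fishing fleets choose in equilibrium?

A representative fishing fleet's profit is π_i = y_i(53 − 5Y) − 9y_i − y_i², with Y = y_i + Σ_{j≠i} y_j.
First-order condition: 44 − 12y_i − 5Σ_{j≠i} y_j = 0.
With identical fishing fleets, set every y_j = y: then 44 − 12y − 10y = 0, i.e. y = 44/22 = 2.

2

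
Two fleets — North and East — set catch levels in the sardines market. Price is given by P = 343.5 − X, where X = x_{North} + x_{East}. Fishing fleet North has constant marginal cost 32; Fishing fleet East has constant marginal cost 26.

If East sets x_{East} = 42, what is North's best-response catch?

134.75

Fishing fleet North's profit: π = x_{North}(343.5 − (x_{North} + x_{East})) − 32x_{North}.
∂π/∂x_{North} = 311.5 − 2x_{North} − x_{East} = 0, so x_{North} = 155.75 − 0.5x_{East}.
At x_{East} = 42: x_{North} = 155.75 − 0.5·42 = 134.75.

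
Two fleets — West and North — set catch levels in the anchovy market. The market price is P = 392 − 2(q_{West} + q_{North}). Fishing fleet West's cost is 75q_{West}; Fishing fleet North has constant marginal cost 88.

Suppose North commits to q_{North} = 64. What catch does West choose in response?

47.25

Fishing fleet West's profit: π = q_{West}(392 − 2(q_{West} + q_{North})) − 75q_{West}.
∂π/∂q_{West} = 317 − 4q_{West} − 2q_{North} = 0, so q_{West} = 79.25 − 0.5q_{North}.
At q_{North} = 64: q_{West} = 79.25 − 0.5·64 = 47.25.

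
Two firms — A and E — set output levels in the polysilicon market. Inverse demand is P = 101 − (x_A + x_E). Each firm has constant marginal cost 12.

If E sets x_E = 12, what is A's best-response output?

38.5

Firm A's profit: π = x_A(101 − (x_A + x_E)) − 12x_A.
∂π/∂x_A = 89 − 2x_A − x_E = 0, so x_A = 44.5 − 0.5x_E.
At x_E = 12: x_A = 44.5 − 0.5·12 = 38.5.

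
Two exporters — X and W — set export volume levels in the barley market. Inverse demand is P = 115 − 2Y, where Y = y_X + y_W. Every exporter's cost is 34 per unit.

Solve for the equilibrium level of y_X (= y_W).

Exporter X's profit: π = y_X(115 − 2(y_X + y_W)) − 34y_X.
∂π/∂y_X = 81 − 4y_X − 2y_W = 0, so y_X = 20.25 − 0.5y_W.
The game is symmetric, so in equilibrium y_W = y_X: the reaction function gives 1.5y_X = 20.25, hence y_X = 13.5.

13.5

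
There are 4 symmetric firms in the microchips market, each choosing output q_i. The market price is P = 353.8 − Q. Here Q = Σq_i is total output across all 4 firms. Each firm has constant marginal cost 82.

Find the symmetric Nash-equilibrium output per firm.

54.36

A representative firm's profit is π_i = q_i(353.8 − Q) − 82q_i, with Q = q_i + Σ_{j≠i} q_j.
First-order condition: 271.8 − 2q_i − Σ_{j≠i} q_j = 0.
Imposing symmetry (q_j = q for all j) turns Σ_{j≠i} q_j into 3q, so 271.8 = 5q and q = 54.36.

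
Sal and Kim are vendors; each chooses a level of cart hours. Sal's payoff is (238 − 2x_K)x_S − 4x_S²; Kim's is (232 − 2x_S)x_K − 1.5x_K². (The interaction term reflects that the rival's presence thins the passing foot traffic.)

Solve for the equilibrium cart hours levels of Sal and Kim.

Expanding Sal's payoff: 238x_S − 2x_Kx_S − 4x_S².
∂π/∂x_S = 238 − 2x_K − 8x_S = 0, so x_S = 29.75 − 0.25x_K.
Likewise for Kim: x_K = 232/3 − (2/3)x_S.
Solving the two reaction functions simultaneously: (1 − (−0.25)(−2/3))x_S = 29.75 − 0.25·(232/3), so (5/6)x_S = 125/12 and x_S = 12.5.
Then x_K = 232/3 − (2/3)·12.5 = 69.

12.5, 69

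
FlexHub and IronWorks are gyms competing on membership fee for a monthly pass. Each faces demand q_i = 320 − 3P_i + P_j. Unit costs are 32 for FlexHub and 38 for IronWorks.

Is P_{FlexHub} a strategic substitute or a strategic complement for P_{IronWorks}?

FlexHub's profit: π = (P_{FlexHub} − 32)(320 − 3P_{FlexHub} + P_{IronWorks}).
∂π/∂P_{FlexHub} = 416 − 6P_{FlexHub} + P_{IronWorks} = 0 ⇒ P_{FlexHub} = 208/3 + (1/6)P_{IronWorks}.
The best-response slope dP_{FlexHub}/dP_{IronWorks} = 1/6 > 0: the reaction function is upward-sloping, so the choices are strategic complements.

strategic complements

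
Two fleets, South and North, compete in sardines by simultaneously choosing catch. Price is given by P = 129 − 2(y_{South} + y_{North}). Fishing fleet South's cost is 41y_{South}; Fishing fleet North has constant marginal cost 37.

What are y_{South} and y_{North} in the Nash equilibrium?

14, 16

Fishing fleet South's profit: π = y_{South}(129 − 2(y_{South} + y_{North})) − 41y_{South}.
∂π/∂y_{South} = 88 − 4y_{South} − 2y_{North} = 0, so y_{South} = 22 − 0.5y_{North}.
By the same steps for North: y_{North} = 23 − 0.5y_{South}.
Substituting the second reaction function into the first: y_{South} = 22 − 0.5(23 − 0.5y_{South}), which gives 0.75y_{South} = 10.5 ⇒ y_{South} = 14.
Then y_{North} = 23 − 0.5·14 = 16.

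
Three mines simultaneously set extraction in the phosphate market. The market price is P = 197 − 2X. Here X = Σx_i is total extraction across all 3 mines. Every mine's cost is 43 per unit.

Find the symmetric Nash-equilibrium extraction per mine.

19.25

A representative mine's profit is π_i = x_i(197 − 2X) − 43x_i, with X = x_i + Σ_{j≠i} x_j.
First-order condition: 154 − 4x_i − 2Σ_{j≠i} x_j = 0.
With identical mines, set every x_j = x: then 154 − 4x − 4x = 0, i.e. x = 154/8 = 19.25.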